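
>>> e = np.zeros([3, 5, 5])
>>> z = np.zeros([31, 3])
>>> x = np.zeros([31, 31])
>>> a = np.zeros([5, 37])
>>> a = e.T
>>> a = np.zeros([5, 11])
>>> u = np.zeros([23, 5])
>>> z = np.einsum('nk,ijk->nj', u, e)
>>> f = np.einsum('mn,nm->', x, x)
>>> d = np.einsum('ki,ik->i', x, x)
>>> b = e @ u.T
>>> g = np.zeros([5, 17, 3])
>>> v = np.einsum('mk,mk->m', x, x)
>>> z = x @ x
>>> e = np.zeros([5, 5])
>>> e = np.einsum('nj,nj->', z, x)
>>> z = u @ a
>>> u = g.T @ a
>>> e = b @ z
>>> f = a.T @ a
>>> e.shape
(3, 5, 11)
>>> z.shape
(23, 11)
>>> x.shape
(31, 31)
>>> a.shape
(5, 11)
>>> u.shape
(3, 17, 11)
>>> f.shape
(11, 11)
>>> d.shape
(31,)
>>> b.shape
(3, 5, 23)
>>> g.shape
(5, 17, 3)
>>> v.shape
(31,)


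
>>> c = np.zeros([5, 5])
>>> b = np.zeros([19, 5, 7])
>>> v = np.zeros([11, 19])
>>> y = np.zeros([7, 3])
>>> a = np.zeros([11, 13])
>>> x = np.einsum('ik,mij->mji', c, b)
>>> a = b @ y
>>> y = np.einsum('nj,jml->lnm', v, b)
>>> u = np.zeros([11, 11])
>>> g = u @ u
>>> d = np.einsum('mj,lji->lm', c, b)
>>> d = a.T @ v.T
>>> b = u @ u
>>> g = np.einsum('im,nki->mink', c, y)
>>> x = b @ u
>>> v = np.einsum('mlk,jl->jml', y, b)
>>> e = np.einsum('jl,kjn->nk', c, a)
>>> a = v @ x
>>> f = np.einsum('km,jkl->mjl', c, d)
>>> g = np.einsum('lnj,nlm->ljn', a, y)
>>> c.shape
(5, 5)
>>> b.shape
(11, 11)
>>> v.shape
(11, 7, 11)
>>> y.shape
(7, 11, 5)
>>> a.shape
(11, 7, 11)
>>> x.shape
(11, 11)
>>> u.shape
(11, 11)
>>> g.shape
(11, 11, 7)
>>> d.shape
(3, 5, 11)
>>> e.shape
(3, 19)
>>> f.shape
(5, 3, 11)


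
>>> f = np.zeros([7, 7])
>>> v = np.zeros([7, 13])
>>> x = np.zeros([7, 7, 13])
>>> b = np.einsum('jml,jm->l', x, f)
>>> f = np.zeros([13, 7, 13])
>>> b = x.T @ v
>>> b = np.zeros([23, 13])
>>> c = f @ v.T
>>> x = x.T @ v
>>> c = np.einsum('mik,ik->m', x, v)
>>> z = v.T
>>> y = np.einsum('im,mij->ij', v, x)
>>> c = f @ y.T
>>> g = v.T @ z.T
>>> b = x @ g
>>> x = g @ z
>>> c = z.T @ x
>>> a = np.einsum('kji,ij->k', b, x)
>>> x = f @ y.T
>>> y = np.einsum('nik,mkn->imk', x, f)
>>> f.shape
(13, 7, 13)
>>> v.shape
(7, 13)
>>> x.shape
(13, 7, 7)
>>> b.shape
(13, 7, 13)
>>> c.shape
(7, 7)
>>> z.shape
(13, 7)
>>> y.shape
(7, 13, 7)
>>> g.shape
(13, 13)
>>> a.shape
(13,)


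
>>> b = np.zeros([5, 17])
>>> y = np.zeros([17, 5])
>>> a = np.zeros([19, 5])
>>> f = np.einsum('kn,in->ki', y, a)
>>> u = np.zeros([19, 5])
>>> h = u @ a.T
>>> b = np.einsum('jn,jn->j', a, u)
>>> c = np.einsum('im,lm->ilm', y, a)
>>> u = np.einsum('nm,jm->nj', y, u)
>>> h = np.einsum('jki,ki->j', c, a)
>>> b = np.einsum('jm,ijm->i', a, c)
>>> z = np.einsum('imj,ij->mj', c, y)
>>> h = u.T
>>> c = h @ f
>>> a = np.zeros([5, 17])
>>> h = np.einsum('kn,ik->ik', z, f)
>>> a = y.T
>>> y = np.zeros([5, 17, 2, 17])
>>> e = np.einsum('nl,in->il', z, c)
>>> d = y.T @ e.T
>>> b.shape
(17,)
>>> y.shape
(5, 17, 2, 17)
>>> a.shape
(5, 17)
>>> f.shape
(17, 19)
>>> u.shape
(17, 19)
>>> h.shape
(17, 19)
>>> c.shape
(19, 19)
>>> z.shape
(19, 5)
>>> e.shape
(19, 5)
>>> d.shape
(17, 2, 17, 19)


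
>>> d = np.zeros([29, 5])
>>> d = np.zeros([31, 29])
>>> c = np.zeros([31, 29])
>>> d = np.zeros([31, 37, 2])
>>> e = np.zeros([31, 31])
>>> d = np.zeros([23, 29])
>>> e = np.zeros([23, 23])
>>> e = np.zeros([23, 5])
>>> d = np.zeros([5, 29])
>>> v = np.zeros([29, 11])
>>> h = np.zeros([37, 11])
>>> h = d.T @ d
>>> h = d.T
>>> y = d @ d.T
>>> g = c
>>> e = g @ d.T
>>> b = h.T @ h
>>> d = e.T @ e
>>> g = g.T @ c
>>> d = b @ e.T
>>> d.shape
(5, 31)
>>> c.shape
(31, 29)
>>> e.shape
(31, 5)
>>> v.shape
(29, 11)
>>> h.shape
(29, 5)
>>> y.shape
(5, 5)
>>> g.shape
(29, 29)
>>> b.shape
(5, 5)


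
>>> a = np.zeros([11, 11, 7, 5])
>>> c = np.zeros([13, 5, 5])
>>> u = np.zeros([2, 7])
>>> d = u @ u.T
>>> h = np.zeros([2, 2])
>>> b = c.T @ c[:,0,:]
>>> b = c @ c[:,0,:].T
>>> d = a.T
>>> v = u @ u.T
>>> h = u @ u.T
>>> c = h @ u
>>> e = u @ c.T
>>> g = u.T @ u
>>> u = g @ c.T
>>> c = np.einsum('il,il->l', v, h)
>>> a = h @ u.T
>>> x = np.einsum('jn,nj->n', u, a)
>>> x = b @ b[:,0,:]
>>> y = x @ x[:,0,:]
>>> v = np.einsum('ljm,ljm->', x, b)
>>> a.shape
(2, 7)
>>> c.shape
(2,)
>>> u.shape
(7, 2)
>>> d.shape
(5, 7, 11, 11)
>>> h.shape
(2, 2)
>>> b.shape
(13, 5, 13)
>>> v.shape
()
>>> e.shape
(2, 2)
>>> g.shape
(7, 7)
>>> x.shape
(13, 5, 13)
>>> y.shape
(13, 5, 13)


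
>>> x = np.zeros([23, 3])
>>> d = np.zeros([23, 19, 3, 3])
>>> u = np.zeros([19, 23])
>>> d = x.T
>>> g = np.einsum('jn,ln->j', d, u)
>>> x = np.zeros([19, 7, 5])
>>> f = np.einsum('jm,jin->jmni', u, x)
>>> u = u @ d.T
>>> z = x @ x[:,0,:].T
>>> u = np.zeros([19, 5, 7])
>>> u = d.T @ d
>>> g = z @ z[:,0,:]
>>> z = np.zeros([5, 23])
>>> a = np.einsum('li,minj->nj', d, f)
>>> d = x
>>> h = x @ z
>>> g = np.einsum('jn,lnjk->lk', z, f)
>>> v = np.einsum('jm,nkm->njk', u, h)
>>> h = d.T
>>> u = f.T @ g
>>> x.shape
(19, 7, 5)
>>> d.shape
(19, 7, 5)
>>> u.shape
(7, 5, 23, 7)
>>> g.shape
(19, 7)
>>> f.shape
(19, 23, 5, 7)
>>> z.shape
(5, 23)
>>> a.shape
(5, 7)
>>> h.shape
(5, 7, 19)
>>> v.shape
(19, 23, 7)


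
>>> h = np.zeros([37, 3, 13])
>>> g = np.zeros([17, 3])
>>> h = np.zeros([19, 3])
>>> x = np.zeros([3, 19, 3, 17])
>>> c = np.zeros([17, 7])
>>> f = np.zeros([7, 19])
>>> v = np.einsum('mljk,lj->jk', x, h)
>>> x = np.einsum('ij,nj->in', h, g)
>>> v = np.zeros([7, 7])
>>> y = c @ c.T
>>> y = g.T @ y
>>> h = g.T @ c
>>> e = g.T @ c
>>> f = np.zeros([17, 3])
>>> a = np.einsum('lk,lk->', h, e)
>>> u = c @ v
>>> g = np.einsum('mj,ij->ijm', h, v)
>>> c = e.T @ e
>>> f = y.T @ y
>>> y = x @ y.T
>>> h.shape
(3, 7)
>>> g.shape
(7, 7, 3)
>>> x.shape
(19, 17)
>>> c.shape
(7, 7)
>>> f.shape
(17, 17)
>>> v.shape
(7, 7)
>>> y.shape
(19, 3)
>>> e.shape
(3, 7)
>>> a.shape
()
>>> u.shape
(17, 7)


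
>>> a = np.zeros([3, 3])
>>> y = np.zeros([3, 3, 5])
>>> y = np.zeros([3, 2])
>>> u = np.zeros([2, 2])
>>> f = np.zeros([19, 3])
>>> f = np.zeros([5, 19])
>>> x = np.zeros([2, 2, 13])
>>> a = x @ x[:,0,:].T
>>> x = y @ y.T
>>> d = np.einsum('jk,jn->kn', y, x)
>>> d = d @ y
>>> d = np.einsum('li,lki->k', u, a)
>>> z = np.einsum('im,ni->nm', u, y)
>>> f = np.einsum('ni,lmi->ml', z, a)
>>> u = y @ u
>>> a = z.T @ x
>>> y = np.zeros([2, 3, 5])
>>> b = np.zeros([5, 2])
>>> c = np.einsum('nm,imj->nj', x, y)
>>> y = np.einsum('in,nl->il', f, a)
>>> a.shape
(2, 3)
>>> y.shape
(2, 3)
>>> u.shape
(3, 2)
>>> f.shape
(2, 2)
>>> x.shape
(3, 3)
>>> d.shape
(2,)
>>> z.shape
(3, 2)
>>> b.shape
(5, 2)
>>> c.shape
(3, 5)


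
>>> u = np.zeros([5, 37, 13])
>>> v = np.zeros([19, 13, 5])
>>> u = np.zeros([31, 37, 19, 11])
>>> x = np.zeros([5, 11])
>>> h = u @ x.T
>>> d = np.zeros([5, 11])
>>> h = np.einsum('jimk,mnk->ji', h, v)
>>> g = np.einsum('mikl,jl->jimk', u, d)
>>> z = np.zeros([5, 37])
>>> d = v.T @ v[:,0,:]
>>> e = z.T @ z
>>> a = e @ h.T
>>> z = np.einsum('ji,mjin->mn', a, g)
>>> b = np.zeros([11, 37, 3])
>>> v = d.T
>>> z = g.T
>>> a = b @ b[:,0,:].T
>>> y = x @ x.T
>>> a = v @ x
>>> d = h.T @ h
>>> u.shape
(31, 37, 19, 11)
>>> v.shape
(5, 13, 5)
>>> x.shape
(5, 11)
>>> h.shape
(31, 37)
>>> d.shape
(37, 37)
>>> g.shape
(5, 37, 31, 19)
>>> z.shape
(19, 31, 37, 5)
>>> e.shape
(37, 37)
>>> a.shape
(5, 13, 11)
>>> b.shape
(11, 37, 3)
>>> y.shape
(5, 5)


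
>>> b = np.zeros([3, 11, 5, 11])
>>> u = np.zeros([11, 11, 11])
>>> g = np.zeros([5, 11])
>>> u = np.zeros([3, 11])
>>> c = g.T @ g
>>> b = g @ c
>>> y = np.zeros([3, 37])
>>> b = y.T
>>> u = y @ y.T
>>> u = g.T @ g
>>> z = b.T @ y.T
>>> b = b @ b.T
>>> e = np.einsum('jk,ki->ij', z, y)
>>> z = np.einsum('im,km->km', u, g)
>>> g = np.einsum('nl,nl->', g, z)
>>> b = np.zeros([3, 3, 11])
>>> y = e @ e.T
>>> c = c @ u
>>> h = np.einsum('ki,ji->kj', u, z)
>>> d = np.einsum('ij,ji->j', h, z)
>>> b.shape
(3, 3, 11)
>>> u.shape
(11, 11)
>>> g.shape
()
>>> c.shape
(11, 11)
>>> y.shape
(37, 37)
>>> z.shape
(5, 11)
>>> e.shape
(37, 3)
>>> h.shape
(11, 5)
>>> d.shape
(5,)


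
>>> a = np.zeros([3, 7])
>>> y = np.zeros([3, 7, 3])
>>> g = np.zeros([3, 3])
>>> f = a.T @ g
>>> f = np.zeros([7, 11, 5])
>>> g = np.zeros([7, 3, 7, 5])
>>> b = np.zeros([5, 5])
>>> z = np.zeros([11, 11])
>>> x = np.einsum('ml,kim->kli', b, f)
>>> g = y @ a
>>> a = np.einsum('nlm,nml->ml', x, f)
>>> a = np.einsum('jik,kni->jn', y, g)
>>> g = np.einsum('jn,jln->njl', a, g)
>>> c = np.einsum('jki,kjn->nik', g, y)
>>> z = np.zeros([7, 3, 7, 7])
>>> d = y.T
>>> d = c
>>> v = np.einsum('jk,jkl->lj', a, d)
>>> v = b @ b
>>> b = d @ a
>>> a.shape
(3, 7)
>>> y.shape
(3, 7, 3)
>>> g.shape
(7, 3, 7)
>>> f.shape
(7, 11, 5)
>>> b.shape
(3, 7, 7)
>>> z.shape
(7, 3, 7, 7)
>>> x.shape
(7, 5, 11)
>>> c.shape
(3, 7, 3)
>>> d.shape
(3, 7, 3)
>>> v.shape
(5, 5)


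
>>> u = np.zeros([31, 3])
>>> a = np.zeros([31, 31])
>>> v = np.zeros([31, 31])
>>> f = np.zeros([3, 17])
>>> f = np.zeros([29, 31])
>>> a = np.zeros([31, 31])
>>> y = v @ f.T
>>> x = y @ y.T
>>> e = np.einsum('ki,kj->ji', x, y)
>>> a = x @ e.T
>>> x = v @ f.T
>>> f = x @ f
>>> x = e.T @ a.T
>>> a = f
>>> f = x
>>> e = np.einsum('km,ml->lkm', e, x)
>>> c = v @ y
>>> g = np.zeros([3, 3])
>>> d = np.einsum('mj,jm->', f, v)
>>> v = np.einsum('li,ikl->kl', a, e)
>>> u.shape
(31, 3)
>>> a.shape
(31, 31)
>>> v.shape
(29, 31)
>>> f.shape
(31, 31)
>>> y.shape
(31, 29)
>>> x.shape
(31, 31)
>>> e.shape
(31, 29, 31)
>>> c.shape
(31, 29)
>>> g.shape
(3, 3)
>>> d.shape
()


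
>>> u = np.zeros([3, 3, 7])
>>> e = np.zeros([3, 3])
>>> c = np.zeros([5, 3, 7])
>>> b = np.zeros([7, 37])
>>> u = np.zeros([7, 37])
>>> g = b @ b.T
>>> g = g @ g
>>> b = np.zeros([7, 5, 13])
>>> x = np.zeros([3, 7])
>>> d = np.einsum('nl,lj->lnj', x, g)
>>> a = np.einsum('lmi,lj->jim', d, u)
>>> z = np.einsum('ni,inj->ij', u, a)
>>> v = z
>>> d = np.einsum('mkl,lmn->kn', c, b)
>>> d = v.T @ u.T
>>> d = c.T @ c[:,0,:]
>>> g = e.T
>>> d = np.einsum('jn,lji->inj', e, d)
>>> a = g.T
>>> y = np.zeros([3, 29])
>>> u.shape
(7, 37)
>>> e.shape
(3, 3)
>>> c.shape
(5, 3, 7)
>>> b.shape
(7, 5, 13)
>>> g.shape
(3, 3)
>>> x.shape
(3, 7)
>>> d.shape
(7, 3, 3)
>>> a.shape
(3, 3)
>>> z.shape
(37, 3)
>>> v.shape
(37, 3)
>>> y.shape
(3, 29)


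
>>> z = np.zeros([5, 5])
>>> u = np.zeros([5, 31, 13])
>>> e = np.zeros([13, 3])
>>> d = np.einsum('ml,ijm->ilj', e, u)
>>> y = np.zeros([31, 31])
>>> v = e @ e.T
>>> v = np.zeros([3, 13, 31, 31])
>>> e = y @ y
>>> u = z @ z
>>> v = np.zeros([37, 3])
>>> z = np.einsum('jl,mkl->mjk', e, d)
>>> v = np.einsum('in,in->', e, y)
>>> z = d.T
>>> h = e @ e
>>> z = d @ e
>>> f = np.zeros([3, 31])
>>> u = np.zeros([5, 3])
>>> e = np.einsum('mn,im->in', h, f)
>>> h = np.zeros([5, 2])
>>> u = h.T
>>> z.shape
(5, 3, 31)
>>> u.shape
(2, 5)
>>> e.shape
(3, 31)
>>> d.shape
(5, 3, 31)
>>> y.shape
(31, 31)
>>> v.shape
()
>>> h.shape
(5, 2)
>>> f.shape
(3, 31)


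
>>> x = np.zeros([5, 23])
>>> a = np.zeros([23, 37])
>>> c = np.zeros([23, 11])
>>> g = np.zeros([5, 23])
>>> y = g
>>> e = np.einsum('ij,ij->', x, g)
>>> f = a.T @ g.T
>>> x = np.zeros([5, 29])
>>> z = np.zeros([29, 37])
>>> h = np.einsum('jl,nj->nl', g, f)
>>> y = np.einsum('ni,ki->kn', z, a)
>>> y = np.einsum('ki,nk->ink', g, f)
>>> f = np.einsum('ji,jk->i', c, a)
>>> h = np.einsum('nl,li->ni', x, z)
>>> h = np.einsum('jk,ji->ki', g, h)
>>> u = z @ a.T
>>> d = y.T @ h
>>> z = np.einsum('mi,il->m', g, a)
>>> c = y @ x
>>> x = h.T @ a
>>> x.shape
(37, 37)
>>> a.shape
(23, 37)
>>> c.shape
(23, 37, 29)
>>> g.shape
(5, 23)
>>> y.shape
(23, 37, 5)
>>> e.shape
()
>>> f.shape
(11,)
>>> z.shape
(5,)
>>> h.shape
(23, 37)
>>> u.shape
(29, 23)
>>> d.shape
(5, 37, 37)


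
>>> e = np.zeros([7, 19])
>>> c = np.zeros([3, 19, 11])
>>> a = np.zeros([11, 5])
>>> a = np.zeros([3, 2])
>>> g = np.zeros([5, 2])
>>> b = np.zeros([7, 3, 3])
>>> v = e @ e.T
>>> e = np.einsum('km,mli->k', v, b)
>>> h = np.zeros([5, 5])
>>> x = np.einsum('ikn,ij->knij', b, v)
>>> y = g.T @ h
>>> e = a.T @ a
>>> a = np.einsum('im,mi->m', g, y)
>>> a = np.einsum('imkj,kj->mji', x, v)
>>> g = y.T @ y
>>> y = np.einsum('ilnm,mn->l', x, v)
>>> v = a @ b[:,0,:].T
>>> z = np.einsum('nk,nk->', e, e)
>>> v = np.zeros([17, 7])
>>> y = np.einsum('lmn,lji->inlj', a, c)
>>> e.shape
(2, 2)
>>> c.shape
(3, 19, 11)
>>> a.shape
(3, 7, 3)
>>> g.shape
(5, 5)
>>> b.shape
(7, 3, 3)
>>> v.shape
(17, 7)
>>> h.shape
(5, 5)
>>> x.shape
(3, 3, 7, 7)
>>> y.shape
(11, 3, 3, 19)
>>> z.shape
()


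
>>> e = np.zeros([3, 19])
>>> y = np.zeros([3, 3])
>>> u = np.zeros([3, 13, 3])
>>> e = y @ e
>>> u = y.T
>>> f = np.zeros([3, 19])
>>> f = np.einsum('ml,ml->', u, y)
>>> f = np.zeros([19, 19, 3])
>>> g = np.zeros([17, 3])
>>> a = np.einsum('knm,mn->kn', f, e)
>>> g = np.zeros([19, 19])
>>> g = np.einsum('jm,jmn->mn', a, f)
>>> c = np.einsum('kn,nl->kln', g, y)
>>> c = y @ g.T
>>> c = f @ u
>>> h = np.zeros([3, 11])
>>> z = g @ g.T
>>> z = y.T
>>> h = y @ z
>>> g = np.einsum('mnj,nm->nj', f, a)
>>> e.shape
(3, 19)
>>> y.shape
(3, 3)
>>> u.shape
(3, 3)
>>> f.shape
(19, 19, 3)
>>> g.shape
(19, 3)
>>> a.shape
(19, 19)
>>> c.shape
(19, 19, 3)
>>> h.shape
(3, 3)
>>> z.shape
(3, 3)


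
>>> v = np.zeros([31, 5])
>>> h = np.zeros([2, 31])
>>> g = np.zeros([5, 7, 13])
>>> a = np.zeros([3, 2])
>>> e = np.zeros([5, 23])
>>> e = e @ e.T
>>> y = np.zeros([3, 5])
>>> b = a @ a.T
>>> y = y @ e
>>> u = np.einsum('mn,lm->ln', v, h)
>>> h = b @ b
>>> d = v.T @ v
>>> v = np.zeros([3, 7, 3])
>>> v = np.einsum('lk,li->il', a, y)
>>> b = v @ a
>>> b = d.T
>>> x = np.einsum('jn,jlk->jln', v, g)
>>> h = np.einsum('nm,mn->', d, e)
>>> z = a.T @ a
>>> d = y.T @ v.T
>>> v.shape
(5, 3)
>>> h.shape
()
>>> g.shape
(5, 7, 13)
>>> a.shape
(3, 2)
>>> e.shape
(5, 5)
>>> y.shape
(3, 5)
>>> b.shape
(5, 5)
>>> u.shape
(2, 5)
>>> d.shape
(5, 5)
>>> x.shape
(5, 7, 3)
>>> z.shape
(2, 2)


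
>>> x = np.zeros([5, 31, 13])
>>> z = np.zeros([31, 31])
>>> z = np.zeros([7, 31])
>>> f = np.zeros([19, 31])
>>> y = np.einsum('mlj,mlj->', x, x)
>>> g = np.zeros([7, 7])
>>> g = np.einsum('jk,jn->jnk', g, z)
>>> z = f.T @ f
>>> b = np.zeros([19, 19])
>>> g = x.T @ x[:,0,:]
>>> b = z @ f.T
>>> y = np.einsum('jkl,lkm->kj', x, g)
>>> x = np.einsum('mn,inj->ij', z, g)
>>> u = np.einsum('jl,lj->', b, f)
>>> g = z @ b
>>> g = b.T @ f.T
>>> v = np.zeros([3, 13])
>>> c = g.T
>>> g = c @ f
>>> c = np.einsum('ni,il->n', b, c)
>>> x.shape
(13, 13)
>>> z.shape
(31, 31)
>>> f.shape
(19, 31)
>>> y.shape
(31, 5)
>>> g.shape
(19, 31)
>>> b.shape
(31, 19)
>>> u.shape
()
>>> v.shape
(3, 13)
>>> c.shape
(31,)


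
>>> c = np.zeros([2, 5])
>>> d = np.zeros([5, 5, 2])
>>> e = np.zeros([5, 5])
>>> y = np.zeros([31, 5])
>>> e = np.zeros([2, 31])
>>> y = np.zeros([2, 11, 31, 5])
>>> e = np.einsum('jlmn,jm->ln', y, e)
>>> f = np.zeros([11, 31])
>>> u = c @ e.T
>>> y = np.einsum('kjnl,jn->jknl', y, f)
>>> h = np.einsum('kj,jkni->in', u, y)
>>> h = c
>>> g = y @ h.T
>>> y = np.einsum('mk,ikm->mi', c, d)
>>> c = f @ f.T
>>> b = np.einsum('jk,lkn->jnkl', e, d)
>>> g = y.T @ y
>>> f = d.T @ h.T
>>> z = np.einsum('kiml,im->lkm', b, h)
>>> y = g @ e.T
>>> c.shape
(11, 11)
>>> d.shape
(5, 5, 2)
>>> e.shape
(11, 5)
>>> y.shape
(5, 11)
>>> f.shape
(2, 5, 2)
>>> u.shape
(2, 11)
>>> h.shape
(2, 5)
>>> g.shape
(5, 5)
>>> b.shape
(11, 2, 5, 5)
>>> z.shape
(5, 11, 5)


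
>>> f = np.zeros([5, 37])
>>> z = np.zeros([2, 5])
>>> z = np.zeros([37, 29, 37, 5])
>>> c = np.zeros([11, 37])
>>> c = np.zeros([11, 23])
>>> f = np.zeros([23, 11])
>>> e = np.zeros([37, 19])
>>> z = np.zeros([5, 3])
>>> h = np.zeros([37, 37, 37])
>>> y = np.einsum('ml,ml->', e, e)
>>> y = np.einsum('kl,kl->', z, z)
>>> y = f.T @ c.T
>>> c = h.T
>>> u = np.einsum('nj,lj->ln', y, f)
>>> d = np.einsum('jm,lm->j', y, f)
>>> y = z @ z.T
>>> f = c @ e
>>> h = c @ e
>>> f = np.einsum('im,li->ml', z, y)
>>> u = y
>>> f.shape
(3, 5)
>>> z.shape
(5, 3)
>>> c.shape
(37, 37, 37)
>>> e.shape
(37, 19)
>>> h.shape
(37, 37, 19)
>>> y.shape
(5, 5)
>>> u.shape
(5, 5)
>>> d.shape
(11,)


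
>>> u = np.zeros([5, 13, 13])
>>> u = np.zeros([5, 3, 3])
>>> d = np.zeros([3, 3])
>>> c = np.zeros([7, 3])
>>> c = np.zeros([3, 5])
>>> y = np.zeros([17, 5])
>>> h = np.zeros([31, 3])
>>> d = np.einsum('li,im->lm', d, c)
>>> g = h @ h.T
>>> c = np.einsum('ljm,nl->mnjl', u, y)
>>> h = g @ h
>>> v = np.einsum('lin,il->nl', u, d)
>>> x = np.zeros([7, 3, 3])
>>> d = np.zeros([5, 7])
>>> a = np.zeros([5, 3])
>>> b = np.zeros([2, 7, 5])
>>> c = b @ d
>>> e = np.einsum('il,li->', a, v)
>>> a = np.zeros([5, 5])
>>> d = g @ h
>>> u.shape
(5, 3, 3)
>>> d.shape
(31, 3)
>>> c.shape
(2, 7, 7)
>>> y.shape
(17, 5)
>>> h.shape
(31, 3)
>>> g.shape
(31, 31)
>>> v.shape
(3, 5)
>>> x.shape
(7, 3, 3)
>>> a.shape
(5, 5)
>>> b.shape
(2, 7, 5)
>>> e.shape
()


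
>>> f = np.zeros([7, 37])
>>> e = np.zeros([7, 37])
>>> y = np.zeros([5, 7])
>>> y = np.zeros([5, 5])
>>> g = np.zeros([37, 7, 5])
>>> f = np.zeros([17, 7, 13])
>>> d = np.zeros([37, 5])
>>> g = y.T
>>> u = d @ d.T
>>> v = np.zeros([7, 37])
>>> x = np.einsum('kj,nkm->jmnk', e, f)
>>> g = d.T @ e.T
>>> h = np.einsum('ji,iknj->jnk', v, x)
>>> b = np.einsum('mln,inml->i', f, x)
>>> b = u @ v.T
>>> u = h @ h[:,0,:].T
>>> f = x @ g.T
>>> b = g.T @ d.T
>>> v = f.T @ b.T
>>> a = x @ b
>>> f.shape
(37, 13, 17, 5)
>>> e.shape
(7, 37)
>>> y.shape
(5, 5)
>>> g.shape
(5, 7)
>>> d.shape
(37, 5)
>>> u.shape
(7, 17, 7)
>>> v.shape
(5, 17, 13, 7)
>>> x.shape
(37, 13, 17, 7)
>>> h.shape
(7, 17, 13)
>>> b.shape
(7, 37)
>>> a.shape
(37, 13, 17, 37)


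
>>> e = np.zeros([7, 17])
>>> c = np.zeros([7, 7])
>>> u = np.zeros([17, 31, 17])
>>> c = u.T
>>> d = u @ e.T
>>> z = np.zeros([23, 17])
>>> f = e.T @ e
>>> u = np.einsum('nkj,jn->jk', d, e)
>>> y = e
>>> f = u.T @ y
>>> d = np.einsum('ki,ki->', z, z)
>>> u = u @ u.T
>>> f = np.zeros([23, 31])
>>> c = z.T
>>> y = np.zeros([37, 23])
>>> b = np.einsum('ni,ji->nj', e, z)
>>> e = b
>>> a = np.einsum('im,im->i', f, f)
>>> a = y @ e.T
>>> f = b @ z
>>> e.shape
(7, 23)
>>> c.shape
(17, 23)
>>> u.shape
(7, 7)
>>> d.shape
()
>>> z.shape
(23, 17)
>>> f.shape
(7, 17)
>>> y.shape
(37, 23)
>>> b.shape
(7, 23)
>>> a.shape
(37, 7)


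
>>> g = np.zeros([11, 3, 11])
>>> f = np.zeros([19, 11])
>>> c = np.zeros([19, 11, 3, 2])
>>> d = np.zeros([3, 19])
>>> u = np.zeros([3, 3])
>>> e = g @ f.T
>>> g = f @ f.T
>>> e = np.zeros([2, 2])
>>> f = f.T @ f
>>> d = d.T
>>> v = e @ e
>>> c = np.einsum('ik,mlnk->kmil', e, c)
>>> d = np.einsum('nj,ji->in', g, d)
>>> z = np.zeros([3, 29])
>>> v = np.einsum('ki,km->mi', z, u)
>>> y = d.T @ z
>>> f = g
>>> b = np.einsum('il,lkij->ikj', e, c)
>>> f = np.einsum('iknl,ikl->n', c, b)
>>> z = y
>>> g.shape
(19, 19)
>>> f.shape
(2,)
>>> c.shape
(2, 19, 2, 11)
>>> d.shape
(3, 19)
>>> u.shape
(3, 3)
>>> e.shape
(2, 2)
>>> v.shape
(3, 29)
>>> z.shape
(19, 29)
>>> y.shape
(19, 29)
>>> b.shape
(2, 19, 11)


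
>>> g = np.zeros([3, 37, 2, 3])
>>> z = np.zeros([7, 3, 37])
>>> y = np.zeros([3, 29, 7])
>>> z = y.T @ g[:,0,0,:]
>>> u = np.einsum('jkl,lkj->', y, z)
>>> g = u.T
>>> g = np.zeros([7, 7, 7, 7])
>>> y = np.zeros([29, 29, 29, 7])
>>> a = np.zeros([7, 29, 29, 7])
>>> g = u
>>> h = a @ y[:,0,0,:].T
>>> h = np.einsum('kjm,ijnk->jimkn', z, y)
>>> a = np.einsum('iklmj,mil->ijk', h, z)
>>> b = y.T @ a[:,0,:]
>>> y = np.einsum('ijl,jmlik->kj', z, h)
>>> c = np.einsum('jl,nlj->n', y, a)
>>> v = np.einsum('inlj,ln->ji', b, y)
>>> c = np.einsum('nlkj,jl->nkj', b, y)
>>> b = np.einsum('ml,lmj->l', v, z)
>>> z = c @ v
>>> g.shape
()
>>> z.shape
(7, 29, 7)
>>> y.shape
(29, 29)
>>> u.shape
()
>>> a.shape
(29, 29, 29)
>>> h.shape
(29, 29, 3, 7, 29)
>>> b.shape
(7,)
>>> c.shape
(7, 29, 29)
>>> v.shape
(29, 7)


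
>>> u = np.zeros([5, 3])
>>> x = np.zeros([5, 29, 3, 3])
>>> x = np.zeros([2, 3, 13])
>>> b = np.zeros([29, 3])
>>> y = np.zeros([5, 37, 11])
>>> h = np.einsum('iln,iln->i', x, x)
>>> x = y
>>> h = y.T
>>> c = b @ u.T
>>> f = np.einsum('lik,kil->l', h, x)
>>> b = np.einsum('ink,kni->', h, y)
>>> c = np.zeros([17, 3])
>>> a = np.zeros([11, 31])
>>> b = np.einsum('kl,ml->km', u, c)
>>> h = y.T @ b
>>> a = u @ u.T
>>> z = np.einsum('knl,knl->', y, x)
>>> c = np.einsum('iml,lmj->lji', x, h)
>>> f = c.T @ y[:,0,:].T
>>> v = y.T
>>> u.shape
(5, 3)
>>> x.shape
(5, 37, 11)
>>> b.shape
(5, 17)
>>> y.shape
(5, 37, 11)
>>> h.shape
(11, 37, 17)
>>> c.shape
(11, 17, 5)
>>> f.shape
(5, 17, 5)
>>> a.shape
(5, 5)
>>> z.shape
()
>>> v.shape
(11, 37, 5)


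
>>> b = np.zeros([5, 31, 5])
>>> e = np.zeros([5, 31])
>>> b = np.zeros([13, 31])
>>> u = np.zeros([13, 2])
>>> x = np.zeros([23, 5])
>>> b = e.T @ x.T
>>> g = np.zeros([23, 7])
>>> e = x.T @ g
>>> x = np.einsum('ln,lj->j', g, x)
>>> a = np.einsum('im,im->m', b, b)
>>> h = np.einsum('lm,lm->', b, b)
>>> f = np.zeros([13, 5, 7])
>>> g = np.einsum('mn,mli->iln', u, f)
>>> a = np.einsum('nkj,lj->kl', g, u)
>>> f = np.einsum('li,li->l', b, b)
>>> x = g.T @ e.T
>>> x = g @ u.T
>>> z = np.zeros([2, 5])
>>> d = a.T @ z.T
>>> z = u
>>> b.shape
(31, 23)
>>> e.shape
(5, 7)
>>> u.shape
(13, 2)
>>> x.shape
(7, 5, 13)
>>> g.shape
(7, 5, 2)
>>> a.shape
(5, 13)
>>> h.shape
()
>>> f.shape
(31,)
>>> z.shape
(13, 2)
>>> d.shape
(13, 2)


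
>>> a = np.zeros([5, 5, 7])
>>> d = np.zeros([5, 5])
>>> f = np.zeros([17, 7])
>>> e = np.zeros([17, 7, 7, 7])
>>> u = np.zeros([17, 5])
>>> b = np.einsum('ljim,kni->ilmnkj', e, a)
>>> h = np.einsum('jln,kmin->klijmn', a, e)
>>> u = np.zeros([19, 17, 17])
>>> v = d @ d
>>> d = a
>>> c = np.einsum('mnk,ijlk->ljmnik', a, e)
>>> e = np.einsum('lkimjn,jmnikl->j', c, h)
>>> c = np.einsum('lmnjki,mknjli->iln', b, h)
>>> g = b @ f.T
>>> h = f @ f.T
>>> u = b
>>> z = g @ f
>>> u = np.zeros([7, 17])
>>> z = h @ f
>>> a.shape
(5, 5, 7)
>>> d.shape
(5, 5, 7)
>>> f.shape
(17, 7)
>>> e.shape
(17,)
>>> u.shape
(7, 17)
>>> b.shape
(7, 17, 7, 5, 5, 7)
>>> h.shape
(17, 17)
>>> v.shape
(5, 5)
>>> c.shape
(7, 7, 7)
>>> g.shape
(7, 17, 7, 5, 5, 17)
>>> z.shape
(17, 7)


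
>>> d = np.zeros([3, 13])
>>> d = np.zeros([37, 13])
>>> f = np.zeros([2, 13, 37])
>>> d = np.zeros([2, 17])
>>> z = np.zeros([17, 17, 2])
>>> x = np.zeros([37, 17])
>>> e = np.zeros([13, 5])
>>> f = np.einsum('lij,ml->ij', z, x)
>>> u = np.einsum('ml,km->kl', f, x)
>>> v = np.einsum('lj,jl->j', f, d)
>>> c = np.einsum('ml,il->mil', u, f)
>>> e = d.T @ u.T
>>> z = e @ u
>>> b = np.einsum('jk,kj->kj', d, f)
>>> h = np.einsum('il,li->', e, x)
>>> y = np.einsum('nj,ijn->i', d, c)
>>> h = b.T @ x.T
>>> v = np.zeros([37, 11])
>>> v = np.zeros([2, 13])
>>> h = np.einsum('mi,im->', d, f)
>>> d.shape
(2, 17)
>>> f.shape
(17, 2)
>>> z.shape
(17, 2)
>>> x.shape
(37, 17)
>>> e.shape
(17, 37)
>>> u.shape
(37, 2)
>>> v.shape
(2, 13)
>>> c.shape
(37, 17, 2)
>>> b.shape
(17, 2)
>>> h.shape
()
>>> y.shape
(37,)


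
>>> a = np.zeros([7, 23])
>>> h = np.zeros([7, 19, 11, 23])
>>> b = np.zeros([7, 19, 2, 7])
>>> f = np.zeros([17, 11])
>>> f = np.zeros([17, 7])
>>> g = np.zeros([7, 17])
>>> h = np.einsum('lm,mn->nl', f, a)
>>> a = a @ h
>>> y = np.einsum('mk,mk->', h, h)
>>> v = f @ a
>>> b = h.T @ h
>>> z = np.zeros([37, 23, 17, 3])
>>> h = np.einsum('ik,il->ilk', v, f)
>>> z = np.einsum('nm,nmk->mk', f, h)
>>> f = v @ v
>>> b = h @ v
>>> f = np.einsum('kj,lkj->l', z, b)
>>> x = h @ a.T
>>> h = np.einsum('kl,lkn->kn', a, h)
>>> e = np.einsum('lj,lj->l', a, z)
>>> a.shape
(7, 17)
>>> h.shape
(7, 17)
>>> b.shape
(17, 7, 17)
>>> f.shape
(17,)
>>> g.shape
(7, 17)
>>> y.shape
()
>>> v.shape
(17, 17)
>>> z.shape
(7, 17)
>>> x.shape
(17, 7, 7)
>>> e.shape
(7,)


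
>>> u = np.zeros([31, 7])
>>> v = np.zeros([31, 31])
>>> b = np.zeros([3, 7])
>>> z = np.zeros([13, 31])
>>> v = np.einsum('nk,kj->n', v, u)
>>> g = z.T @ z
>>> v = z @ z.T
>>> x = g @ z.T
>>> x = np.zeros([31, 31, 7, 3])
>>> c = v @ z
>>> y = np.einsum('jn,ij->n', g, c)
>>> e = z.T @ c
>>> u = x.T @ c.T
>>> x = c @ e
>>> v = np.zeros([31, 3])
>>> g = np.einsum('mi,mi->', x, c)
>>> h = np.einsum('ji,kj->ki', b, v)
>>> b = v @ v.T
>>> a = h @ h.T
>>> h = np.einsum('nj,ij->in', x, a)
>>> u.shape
(3, 7, 31, 13)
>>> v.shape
(31, 3)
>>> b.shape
(31, 31)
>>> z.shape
(13, 31)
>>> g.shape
()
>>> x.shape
(13, 31)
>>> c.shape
(13, 31)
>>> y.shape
(31,)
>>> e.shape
(31, 31)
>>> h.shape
(31, 13)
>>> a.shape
(31, 31)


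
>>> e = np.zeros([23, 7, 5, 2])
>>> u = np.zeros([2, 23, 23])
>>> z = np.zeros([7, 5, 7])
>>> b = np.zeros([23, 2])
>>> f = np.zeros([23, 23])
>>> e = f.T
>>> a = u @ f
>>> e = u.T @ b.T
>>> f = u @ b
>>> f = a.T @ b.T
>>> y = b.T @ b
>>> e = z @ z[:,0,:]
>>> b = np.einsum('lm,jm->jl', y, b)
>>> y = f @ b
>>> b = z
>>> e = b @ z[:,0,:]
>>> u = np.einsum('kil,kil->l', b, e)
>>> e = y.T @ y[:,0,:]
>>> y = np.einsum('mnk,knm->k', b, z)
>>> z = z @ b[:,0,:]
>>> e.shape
(2, 23, 2)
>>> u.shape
(7,)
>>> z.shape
(7, 5, 7)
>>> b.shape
(7, 5, 7)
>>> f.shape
(23, 23, 23)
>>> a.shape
(2, 23, 23)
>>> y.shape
(7,)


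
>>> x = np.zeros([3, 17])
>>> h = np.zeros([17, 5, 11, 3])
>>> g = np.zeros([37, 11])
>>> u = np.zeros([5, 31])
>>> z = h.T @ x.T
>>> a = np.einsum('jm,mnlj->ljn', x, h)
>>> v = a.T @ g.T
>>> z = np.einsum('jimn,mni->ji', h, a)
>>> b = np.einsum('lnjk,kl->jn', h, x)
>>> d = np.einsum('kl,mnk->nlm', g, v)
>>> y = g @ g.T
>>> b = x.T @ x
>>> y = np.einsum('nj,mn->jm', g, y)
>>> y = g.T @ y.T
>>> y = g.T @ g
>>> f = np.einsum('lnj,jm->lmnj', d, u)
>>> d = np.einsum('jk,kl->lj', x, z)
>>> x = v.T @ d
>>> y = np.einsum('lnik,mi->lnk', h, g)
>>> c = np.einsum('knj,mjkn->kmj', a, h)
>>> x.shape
(37, 3, 3)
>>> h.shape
(17, 5, 11, 3)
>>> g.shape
(37, 11)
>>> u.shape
(5, 31)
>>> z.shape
(17, 5)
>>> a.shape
(11, 3, 5)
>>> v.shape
(5, 3, 37)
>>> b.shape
(17, 17)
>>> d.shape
(5, 3)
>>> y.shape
(17, 5, 3)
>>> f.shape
(3, 31, 11, 5)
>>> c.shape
(11, 17, 5)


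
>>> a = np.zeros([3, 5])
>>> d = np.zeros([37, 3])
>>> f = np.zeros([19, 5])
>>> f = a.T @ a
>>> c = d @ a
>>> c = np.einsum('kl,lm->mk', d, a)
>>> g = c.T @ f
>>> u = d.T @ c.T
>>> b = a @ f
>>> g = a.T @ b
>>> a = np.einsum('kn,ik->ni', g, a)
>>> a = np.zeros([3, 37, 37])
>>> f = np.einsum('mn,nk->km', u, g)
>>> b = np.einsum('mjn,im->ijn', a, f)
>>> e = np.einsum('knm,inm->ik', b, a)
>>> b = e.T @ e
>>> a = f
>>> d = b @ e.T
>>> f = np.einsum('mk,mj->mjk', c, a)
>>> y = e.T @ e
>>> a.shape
(5, 3)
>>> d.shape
(5, 3)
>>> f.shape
(5, 3, 37)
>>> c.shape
(5, 37)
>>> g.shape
(5, 5)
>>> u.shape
(3, 5)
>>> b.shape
(5, 5)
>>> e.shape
(3, 5)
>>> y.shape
(5, 5)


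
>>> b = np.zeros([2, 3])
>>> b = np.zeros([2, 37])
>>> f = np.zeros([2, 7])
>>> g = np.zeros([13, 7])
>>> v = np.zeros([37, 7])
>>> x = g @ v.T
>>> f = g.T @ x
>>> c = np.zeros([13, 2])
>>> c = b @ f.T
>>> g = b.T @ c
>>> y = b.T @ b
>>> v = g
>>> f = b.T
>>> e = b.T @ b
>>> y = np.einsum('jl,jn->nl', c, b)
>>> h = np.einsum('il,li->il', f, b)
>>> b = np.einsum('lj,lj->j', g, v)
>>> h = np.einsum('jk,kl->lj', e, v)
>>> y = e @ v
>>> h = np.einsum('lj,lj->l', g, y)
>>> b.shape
(7,)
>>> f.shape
(37, 2)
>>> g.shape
(37, 7)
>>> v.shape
(37, 7)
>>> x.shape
(13, 37)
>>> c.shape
(2, 7)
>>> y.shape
(37, 7)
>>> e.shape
(37, 37)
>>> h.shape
(37,)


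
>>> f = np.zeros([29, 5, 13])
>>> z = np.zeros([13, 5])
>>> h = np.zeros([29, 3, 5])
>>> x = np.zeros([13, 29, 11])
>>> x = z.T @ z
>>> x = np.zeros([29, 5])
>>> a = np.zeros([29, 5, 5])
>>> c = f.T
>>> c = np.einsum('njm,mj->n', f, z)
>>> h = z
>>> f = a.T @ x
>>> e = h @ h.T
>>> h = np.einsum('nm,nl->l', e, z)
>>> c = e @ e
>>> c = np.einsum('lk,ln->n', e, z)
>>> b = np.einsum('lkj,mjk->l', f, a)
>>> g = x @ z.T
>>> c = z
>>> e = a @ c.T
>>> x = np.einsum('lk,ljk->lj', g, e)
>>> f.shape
(5, 5, 5)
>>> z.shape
(13, 5)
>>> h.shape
(5,)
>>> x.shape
(29, 5)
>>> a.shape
(29, 5, 5)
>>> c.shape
(13, 5)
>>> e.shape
(29, 5, 13)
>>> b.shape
(5,)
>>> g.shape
(29, 13)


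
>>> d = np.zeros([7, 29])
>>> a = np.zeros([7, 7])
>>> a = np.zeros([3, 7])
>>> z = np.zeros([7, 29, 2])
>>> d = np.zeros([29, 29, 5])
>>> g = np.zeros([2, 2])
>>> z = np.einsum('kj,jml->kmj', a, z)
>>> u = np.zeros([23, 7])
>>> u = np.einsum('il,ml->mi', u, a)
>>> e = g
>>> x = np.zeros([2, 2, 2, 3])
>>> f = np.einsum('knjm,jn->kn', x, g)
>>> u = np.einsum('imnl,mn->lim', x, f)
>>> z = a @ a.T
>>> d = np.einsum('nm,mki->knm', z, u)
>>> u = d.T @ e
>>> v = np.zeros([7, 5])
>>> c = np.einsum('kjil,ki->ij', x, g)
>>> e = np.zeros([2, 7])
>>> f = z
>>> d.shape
(2, 3, 3)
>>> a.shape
(3, 7)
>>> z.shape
(3, 3)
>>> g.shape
(2, 2)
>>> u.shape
(3, 3, 2)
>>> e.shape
(2, 7)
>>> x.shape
(2, 2, 2, 3)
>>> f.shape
(3, 3)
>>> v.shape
(7, 5)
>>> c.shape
(2, 2)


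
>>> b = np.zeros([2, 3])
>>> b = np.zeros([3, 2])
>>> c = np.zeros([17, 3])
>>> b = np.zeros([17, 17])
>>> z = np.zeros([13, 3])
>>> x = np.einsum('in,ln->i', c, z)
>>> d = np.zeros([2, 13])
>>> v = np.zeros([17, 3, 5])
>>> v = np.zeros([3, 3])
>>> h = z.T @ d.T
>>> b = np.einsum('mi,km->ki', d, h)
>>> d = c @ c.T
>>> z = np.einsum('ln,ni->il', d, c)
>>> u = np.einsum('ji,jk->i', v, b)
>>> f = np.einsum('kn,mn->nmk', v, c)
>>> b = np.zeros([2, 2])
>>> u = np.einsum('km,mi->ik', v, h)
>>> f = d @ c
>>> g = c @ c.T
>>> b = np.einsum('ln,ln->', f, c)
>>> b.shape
()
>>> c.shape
(17, 3)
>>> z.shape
(3, 17)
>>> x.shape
(17,)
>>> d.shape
(17, 17)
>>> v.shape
(3, 3)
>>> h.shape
(3, 2)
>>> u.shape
(2, 3)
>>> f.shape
(17, 3)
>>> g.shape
(17, 17)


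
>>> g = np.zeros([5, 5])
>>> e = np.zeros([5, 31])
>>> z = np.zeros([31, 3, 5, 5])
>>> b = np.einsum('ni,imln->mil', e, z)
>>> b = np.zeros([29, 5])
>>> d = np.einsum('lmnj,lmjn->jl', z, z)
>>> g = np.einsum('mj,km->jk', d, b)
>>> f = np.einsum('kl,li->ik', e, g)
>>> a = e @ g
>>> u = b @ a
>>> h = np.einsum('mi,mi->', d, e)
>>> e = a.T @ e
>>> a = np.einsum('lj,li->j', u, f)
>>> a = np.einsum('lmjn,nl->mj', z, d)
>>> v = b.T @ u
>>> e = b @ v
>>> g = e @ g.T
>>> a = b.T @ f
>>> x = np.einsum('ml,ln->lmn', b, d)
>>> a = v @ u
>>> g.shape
(29, 31)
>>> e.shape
(29, 29)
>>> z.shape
(31, 3, 5, 5)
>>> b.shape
(29, 5)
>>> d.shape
(5, 31)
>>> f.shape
(29, 5)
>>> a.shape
(5, 29)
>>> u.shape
(29, 29)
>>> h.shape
()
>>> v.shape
(5, 29)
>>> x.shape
(5, 29, 31)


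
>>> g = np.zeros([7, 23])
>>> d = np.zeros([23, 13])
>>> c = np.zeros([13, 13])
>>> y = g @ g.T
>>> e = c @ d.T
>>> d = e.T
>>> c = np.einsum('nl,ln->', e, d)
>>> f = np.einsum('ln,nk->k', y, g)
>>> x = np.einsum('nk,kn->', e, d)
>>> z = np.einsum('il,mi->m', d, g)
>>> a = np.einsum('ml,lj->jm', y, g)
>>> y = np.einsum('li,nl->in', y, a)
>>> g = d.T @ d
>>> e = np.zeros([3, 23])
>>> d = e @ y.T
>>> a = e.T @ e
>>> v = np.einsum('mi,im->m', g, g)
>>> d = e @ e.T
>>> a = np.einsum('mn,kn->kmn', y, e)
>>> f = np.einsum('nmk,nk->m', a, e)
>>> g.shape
(13, 13)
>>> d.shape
(3, 3)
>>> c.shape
()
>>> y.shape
(7, 23)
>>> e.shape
(3, 23)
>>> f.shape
(7,)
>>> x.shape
()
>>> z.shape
(7,)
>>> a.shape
(3, 7, 23)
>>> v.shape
(13,)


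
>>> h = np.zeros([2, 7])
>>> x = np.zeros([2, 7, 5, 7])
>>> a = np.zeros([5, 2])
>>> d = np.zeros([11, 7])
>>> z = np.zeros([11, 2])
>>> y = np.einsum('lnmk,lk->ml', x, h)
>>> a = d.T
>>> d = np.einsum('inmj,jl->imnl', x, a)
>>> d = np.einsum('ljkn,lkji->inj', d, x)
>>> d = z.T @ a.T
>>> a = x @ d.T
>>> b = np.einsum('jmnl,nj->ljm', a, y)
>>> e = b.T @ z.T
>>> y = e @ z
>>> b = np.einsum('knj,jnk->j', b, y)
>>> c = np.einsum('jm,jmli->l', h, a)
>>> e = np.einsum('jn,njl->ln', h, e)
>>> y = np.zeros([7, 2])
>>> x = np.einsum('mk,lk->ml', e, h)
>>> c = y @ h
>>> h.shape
(2, 7)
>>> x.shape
(11, 2)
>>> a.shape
(2, 7, 5, 2)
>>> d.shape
(2, 7)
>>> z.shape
(11, 2)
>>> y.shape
(7, 2)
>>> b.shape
(7,)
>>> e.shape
(11, 7)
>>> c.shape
(7, 7)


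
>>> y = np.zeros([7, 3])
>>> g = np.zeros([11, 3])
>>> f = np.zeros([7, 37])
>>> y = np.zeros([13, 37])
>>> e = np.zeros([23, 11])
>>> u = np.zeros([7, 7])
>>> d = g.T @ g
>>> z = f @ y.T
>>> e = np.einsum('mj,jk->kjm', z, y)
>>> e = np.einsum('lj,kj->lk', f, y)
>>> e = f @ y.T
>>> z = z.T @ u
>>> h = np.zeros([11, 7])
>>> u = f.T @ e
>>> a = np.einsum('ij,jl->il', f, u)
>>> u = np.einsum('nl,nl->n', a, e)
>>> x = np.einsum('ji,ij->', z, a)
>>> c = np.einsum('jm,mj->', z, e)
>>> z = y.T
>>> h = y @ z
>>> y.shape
(13, 37)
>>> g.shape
(11, 3)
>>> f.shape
(7, 37)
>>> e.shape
(7, 13)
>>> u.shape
(7,)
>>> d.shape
(3, 3)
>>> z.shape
(37, 13)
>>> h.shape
(13, 13)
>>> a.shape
(7, 13)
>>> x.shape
()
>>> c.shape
()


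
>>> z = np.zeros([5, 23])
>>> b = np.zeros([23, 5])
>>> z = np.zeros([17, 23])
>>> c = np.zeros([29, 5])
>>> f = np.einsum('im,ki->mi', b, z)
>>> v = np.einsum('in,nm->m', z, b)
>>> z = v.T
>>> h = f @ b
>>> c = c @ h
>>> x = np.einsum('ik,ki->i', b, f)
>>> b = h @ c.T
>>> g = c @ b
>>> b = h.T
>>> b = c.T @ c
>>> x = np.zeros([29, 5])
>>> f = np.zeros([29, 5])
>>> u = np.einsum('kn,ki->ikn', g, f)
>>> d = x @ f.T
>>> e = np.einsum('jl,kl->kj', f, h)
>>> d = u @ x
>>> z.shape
(5,)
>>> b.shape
(5, 5)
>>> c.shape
(29, 5)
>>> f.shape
(29, 5)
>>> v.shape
(5,)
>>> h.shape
(5, 5)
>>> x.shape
(29, 5)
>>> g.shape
(29, 29)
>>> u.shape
(5, 29, 29)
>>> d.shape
(5, 29, 5)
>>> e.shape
(5, 29)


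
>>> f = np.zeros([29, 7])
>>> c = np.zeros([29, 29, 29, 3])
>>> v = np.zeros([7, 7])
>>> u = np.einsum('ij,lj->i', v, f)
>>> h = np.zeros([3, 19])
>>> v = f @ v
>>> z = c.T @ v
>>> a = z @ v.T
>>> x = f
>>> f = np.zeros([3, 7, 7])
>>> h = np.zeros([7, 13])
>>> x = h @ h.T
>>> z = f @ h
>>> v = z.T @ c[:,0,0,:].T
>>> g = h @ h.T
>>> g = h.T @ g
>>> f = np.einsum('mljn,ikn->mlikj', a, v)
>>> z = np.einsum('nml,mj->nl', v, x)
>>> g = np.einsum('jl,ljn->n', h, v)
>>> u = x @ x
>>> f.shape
(3, 29, 13, 7, 29)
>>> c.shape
(29, 29, 29, 3)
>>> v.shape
(13, 7, 29)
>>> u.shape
(7, 7)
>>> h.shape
(7, 13)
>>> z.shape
(13, 29)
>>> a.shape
(3, 29, 29, 29)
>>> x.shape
(7, 7)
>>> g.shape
(29,)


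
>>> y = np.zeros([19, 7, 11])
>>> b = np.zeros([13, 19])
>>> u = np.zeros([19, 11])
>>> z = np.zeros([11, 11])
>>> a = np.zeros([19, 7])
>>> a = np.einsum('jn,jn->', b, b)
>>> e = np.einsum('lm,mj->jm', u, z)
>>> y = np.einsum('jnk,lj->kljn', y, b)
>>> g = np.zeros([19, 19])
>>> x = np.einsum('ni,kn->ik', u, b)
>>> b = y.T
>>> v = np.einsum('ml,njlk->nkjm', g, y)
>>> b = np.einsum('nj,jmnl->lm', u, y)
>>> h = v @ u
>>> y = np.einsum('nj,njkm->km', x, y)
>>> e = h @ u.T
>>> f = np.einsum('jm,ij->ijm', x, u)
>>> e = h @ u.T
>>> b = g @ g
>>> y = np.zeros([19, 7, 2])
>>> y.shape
(19, 7, 2)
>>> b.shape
(19, 19)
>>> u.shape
(19, 11)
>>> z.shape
(11, 11)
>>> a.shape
()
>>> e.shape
(11, 7, 13, 19)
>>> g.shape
(19, 19)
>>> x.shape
(11, 13)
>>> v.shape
(11, 7, 13, 19)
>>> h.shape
(11, 7, 13, 11)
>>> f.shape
(19, 11, 13)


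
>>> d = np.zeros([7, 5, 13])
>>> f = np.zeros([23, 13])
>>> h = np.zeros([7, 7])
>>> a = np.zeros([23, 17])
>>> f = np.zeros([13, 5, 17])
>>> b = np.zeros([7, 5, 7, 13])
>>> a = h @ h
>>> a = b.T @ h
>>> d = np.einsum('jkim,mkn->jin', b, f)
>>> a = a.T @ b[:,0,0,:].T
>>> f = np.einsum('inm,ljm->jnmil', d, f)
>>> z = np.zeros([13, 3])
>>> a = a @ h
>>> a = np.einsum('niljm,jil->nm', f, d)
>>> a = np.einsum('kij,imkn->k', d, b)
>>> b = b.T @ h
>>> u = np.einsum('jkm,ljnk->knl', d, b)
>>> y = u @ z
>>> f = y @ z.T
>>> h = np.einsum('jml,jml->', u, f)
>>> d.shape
(7, 7, 17)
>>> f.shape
(7, 5, 13)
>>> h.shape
()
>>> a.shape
(7,)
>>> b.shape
(13, 7, 5, 7)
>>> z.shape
(13, 3)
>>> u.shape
(7, 5, 13)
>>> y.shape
(7, 5, 3)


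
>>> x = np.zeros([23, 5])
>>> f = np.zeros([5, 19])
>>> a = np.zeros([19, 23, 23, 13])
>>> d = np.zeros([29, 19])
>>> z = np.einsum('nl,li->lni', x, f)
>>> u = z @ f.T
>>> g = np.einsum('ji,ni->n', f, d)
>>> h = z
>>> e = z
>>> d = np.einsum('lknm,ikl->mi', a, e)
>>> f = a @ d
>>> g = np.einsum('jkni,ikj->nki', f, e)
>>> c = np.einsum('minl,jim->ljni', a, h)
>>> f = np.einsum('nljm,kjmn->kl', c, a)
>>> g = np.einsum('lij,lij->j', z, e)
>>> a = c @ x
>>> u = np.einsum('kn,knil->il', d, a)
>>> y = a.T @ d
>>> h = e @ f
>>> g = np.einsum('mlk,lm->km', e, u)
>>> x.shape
(23, 5)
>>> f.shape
(19, 5)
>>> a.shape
(13, 5, 23, 5)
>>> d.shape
(13, 5)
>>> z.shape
(5, 23, 19)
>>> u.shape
(23, 5)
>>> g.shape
(19, 5)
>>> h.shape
(5, 23, 5)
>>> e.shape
(5, 23, 19)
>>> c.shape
(13, 5, 23, 23)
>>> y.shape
(5, 23, 5, 5)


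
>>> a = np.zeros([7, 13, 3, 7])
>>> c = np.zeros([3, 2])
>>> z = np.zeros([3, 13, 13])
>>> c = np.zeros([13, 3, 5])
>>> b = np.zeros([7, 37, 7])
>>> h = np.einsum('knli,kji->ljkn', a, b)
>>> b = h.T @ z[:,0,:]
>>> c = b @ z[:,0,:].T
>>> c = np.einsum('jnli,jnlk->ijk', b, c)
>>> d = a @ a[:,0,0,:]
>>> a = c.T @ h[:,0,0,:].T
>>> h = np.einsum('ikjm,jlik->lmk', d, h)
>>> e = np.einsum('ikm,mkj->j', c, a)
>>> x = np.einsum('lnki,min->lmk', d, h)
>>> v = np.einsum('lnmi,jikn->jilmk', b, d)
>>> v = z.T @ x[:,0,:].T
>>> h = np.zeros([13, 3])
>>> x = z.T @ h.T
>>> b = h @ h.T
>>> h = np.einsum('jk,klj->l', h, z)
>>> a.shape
(3, 13, 3)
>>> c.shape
(13, 13, 3)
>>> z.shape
(3, 13, 13)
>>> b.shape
(13, 13)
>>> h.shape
(13,)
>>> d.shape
(7, 13, 3, 7)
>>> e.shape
(3,)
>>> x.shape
(13, 13, 13)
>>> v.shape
(13, 13, 7)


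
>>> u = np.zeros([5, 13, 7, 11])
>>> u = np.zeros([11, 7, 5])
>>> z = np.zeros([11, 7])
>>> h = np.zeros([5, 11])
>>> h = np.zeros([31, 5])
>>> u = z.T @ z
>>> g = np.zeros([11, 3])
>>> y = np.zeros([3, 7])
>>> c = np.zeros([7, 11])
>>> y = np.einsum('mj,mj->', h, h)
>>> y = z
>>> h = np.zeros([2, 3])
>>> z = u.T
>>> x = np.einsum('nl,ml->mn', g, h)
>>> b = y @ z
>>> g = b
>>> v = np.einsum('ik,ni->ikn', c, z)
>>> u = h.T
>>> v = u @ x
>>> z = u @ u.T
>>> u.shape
(3, 2)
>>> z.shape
(3, 3)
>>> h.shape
(2, 3)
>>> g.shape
(11, 7)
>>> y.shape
(11, 7)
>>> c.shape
(7, 11)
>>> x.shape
(2, 11)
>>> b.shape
(11, 7)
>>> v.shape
(3, 11)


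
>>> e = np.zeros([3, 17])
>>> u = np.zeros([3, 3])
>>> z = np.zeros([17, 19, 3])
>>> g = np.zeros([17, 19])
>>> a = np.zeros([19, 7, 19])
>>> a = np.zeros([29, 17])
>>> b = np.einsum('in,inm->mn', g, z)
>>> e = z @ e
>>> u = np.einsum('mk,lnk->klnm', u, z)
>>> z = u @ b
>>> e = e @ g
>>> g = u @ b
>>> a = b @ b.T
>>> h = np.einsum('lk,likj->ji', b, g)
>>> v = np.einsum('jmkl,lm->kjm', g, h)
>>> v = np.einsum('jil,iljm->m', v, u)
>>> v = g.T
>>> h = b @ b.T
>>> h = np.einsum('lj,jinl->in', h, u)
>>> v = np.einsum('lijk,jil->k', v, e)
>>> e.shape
(17, 19, 19)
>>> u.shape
(3, 17, 19, 3)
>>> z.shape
(3, 17, 19, 19)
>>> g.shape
(3, 17, 19, 19)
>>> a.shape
(3, 3)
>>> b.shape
(3, 19)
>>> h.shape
(17, 19)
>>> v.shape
(3,)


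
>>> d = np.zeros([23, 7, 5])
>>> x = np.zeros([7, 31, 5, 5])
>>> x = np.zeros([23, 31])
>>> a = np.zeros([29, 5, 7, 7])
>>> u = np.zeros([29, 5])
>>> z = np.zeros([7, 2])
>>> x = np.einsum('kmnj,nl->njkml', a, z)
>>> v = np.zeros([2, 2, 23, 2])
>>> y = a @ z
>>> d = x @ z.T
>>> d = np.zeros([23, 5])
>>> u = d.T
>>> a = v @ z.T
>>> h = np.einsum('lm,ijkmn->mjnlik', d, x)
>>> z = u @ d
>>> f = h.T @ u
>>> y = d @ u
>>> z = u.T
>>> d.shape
(23, 5)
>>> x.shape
(7, 7, 29, 5, 2)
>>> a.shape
(2, 2, 23, 7)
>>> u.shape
(5, 23)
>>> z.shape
(23, 5)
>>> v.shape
(2, 2, 23, 2)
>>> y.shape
(23, 23)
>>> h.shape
(5, 7, 2, 23, 7, 29)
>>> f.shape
(29, 7, 23, 2, 7, 23)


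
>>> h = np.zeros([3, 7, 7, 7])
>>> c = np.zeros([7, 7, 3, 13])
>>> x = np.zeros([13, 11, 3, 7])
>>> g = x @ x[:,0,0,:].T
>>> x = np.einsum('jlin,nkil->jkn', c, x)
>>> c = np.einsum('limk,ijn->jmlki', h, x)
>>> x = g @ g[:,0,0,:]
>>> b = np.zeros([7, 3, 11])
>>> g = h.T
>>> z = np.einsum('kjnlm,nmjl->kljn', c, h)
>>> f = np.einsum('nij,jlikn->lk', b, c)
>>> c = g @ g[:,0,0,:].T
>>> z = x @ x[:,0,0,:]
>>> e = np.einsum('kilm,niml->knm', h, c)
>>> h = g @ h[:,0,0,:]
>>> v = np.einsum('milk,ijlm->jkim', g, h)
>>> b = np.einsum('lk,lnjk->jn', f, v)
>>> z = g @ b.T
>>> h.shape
(7, 7, 7, 7)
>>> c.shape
(7, 7, 7, 7)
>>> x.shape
(13, 11, 3, 13)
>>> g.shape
(7, 7, 7, 3)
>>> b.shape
(7, 3)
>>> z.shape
(7, 7, 7, 7)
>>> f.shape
(7, 7)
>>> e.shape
(3, 7, 7)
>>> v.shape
(7, 3, 7, 7)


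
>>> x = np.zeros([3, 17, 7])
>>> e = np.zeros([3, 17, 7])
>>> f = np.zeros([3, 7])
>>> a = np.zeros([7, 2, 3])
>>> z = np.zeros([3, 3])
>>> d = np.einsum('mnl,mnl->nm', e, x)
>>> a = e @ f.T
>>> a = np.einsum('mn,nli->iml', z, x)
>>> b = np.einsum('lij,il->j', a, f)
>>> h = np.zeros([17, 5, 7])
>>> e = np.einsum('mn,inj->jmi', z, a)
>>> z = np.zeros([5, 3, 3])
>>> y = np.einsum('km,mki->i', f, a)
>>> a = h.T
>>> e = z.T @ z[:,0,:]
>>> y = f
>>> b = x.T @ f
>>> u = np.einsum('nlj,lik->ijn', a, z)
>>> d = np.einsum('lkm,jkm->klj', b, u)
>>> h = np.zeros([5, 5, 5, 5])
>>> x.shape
(3, 17, 7)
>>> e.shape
(3, 3, 3)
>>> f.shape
(3, 7)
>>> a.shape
(7, 5, 17)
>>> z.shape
(5, 3, 3)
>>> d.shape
(17, 7, 3)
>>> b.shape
(7, 17, 7)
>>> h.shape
(5, 5, 5, 5)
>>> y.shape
(3, 7)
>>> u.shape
(3, 17, 7)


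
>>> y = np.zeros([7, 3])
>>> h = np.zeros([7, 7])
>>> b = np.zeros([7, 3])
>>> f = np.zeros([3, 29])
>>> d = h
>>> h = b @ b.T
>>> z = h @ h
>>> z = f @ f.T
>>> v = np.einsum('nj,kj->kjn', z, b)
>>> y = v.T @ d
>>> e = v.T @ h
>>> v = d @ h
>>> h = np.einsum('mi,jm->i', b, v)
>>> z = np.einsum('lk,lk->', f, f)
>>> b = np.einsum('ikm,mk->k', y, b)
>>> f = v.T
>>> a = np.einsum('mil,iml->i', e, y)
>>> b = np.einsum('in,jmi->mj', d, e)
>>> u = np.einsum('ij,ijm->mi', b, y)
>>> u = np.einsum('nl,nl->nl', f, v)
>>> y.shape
(3, 3, 7)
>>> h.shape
(3,)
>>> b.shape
(3, 3)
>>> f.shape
(7, 7)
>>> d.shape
(7, 7)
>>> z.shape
()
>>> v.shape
(7, 7)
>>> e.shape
(3, 3, 7)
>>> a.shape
(3,)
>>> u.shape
(7, 7)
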